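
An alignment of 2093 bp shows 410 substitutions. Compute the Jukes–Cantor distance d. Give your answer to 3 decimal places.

p = 410/2093 ≈ 0.195891.
d = −(3/4) ln(1 − 4p/3) = −0.75 ln(1 − 0.261188) = −0.75 ln(0.738812)
  = −0.75 × (-0.302712) = 0.227034 substitutions/site.

0.227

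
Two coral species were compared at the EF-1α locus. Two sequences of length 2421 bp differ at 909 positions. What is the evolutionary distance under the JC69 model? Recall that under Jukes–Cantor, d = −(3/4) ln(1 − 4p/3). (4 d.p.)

0.5208

p = 909/2421 ≈ 0.375465.
d = −(3/4) ln(1 − 4p/3) = −0.75 ln(1 − 0.50062) = −0.75 ln(0.49938)
  = −0.75 × (-0.694388) = 0.520791 substitutions/site.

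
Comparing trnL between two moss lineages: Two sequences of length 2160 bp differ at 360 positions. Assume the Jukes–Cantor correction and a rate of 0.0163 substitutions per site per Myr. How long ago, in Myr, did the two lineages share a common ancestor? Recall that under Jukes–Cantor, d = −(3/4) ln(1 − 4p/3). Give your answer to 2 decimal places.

5.78

p = 360/2160 ≈ 0.166667.
d = −(3/4) ln(1 − 4p/3) = −0.75 ln(1 − 0.222223) = −0.75 ln(0.777777)
  = −0.75 × (-0.251315) = 0.188486 substitutions/site.
Under a molecular clock d = 2μt, so t = d/(2μ) = 0.188486 / (2 × 0.0163) = 5.78 Myr.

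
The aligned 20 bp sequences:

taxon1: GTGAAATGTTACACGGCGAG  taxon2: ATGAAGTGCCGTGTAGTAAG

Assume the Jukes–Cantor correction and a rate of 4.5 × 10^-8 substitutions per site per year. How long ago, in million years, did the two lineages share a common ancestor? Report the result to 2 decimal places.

11.01

The sequences differ at 11 of 20 sites, so p = 11/20 = 0.55.
d = −(3/4) ln(1 − 4p/3) = −0.75 ln(1 − 0.733333) = −0.75 ln(0.266667)
  = −0.75 × (-1.321755) = 0.991316 substitutions/site.
Under a molecular clock d = 2μt, so t = d/(2μ) = 0.991316 / (2 × 4.5 × 10^-8) = 11.01 million years.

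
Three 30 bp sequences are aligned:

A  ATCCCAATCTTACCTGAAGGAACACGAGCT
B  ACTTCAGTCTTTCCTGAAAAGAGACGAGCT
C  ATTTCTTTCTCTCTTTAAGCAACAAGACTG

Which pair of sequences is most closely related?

A and B

A–B: 9/30 differ, p = 0.300, d = 0.383.
A–C: 13/30 differ, p = 0.433, d = 0.647.
B–C: 14/30 differ, p = 0.467, d = 0.730.
The smallest distance is between A and B.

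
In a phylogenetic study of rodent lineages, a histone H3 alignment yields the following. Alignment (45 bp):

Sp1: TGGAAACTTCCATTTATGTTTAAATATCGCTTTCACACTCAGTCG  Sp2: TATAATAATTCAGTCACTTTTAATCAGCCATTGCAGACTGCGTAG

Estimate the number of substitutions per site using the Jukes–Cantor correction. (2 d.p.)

The sequences differ at 20 of 45 sites, so p = 20/45 ≈ 0.444444.
d = −(3/4) ln(1 − 4p/3) = −0.75 ln(1 − 0.592592) = −0.75 ln(0.407408)
  = −0.75 × (-0.897940) = 0.673455 substitutions/site.

0.67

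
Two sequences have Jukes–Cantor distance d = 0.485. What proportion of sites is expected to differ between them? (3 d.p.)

p = (3/4)(1 − e^(−4d/3)) = 0.75 × (1 − e^(-0.646667)) = 0.75 × (1 − 0.523789) = 0.357158.

0.357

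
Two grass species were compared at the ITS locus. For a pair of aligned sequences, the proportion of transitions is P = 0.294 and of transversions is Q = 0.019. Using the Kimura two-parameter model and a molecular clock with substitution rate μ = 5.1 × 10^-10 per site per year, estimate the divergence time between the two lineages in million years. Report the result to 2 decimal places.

467.31

Under the Kimura two-parameter model, d = −½ ln(1 − 2P − Q) − ¼ ln(1 − 2Q).
1 − 2P − Q = 0.393, giving −½ ln(0.393) = 0.466973.
1 − 2Q = 0.962, giving −¼ ln(0.962) = 0.009685.
d = 0.466973 + 0.009685 = 0.476658.
Under a molecular clock d = 2μt, so t = d/(2μ) = 0.476658 / (2 × 5.1 × 10^-10) = 467.31 million years.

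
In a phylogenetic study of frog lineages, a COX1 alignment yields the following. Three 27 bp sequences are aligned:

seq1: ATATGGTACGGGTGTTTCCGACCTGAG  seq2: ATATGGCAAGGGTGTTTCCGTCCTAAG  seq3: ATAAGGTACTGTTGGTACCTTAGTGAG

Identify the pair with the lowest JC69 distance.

seq1–seq2: 4/27 differ, p = 0.148, d = 0.165.
seq1–seq3: 9/27 differ, p = 0.333, d = 0.441.
seq2–seq3: 11/27 differ, p = 0.407, d = 0.588.
The smallest distance is between seq1 and seq2.

seq1 and seq2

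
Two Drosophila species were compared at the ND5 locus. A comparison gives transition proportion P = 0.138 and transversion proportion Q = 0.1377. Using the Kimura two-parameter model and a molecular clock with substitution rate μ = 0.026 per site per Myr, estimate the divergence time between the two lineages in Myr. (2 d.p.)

Under the Kimura two-parameter model, d = −½ ln(1 − 2P − Q) − ¼ ln(1 − 2Q).
1 − 2P − Q = 0.5863, giving −½ ln(0.5863) = 0.266962.
1 − 2Q = 0.7246, giving −¼ ln(0.7246) = 0.080534.
d = 0.266962 + 0.080534 = 0.347496.
Under a molecular clock d = 2μt, so t = d/(2μ) = 0.347496 / (2 × 0.026) = 6.68 Myr.

6.68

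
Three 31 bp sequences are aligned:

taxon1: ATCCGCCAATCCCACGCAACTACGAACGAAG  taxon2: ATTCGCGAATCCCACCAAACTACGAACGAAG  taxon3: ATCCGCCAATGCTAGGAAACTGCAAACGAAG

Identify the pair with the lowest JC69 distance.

taxon1–taxon2: 4/31 differ, p = 0.129, d = 0.142.
taxon1–taxon3: 6/31 differ, p = 0.194, d = 0.224.
taxon2–taxon3: 8/31 differ, p = 0.258, d = 0.316.
The smallest distance is between taxon1 and taxon2.

taxon1 and taxon2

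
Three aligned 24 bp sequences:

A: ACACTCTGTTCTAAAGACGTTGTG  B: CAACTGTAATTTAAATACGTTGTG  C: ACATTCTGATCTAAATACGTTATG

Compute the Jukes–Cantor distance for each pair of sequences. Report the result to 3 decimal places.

A–B: 7/24 sites differ → p ≈ 0.291667, d = −0.75 ln(1 − 0.388889) = 0.369358 ≈ 0.369.
A–C: 4/24 sites differ → p ≈ 0.166667, d = −0.75 ln(1 − 0.222223) = 0.188487 ≈ 0.188.
B–C: 7/24 sites differ → p ≈ 0.291667, d = −0.75 ln(1 − 0.388889) = 0.369358 ≈ 0.369.

d(A,B) = 0.369, d(A,C) = 0.188, d(B,C) = 0.369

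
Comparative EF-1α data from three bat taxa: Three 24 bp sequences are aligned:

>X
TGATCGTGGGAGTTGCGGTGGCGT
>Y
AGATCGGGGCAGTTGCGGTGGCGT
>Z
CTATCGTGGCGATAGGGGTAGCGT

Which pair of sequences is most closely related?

X–Y: 3/24 differ, p = 0.125, d = 0.137.
X–Z: 8/24 differ, p = 0.333, d = 0.441.
Y–Z: 8/24 differ, p = 0.333, d = 0.441.
The smallest distance is between X and Y.

X and Y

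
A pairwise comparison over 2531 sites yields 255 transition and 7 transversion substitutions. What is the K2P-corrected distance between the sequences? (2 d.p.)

P = 255/2531 ≈ 0.100751 and Q = 7/2531 ≈ 0.002766.
Under the Kimura two-parameter model, d = −½ ln(1 − 2P − Q) − ¼ ln(1 − 2Q).
1 − 2P − Q = 0.795732, giving −½ ln(0.795732) = 0.114246.
1 − 2Q = 0.994468, giving −¼ ln(0.994468) = 0.001387.
d = 0.114246 + 0.001387 = 0.115633.

0.12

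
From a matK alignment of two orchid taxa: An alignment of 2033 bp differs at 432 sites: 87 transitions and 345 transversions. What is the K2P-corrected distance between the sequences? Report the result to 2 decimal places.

P = 87/2033 ≈ 0.042794 and Q = 345/2033 ≈ 0.1697.
Under the Kimura two-parameter model, d = −½ ln(1 − 2P − Q) − ¼ ln(1 − 2Q).
1 − 2P − Q = 0.744712, giving −½ ln(0.744712) = 0.147379.
1 − 2Q = 0.6606, giving −¼ ln(0.6606) = 0.103652.
d = 0.147379 + 0.103652 = 0.251031.

0.25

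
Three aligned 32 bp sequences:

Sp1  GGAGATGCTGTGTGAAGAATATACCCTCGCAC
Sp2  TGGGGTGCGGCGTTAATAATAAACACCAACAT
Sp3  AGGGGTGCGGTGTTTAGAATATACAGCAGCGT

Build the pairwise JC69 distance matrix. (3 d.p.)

d(Sp1,Sp2) = 0.585, d(Sp1,Sp3) = 0.520, d(Sp2,Sp3) = 0.304

Sp1–Sp2: 13/32 sites differ → p = 0.40625, d = −0.75 ln(1 − 0.541667) = 0.585119 ≈ 0.585.
Sp1–Sp3: 12/32 sites differ → p = 0.375, d = −0.75 ln(1 − 0.5) = 0.519860 ≈ 0.520.
Sp2–Sp3: 8/32 sites differ → p = 0.25, d = −0.75 ln(1 − 0.333333) = 0.304098 ≈ 0.304.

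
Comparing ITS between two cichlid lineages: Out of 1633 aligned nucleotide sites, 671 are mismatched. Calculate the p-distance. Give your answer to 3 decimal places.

0.411

p = 671/1633 = 0.410900… ≈ 0.411 (to 3 d.p.).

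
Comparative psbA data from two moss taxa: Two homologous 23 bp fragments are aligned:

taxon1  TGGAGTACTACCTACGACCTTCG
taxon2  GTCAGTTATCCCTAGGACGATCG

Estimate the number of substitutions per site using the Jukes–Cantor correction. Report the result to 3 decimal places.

0.553

The sequences differ at 9 of 23 sites (1, 2, 3, 7, 8, 10, 15, 19, 20), so p = 9/23 ≈ 0.391304.
d = −(3/4) ln(1 − 4p/3) = −0.75 ln(1 − 0.521739) = −0.75 ln(0.478261)
  = −0.75 × (-0.737599) = 0.553199 substitutions/site.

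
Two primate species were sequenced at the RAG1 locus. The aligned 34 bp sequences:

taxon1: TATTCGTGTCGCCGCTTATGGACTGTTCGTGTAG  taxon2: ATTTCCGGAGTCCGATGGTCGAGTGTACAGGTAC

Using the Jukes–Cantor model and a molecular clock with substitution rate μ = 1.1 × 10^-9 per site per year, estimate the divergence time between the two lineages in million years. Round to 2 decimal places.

336.61

The sequences differ at 16 of 34 sites, so p = 16/34 ≈ 0.470588.
d = −(3/4) ln(1 − 4p/3) = −0.75 ln(1 − 0.627451) = −0.75 ln(0.372549)
  = −0.75 × (-0.987387) = 0.740540 substitutions/site.
Under a molecular clock d = 2μt, so t = d/(2μ) = 0.740540 / (2 × 1.1 × 10^-9) = 336.61 million years.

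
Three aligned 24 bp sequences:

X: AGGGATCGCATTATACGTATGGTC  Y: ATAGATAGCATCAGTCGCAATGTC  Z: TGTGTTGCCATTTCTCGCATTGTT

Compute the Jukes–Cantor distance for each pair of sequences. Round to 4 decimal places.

d(X,Y) = 0.5199, d(X,Z) = 0.7083, d(Y,Z) = 0.7083

X–Y: 9/24 sites differ → p = 0.375, d = −0.75 ln(1 − 0.5) = 0.519860 ≈ 0.5199.
X–Z: 11/24 sites differ → p ≈ 0.458333, d = −0.75 ln(1 − 0.611111) = 0.708346 ≈ 0.7083.
Y–Z: 11/24 sites differ → p ≈ 0.458333, d = −0.75 ln(1 − 0.611111) = 0.708346 ≈ 0.7083.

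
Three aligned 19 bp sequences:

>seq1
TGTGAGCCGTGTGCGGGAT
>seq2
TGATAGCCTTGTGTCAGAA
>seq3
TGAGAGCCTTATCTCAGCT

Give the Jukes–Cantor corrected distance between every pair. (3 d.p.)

seq1–seq2: 7/19 sites differ → p ≈ 0.368421, d = −0.75 ln(1 − 0.491228) = 0.506816 ≈ 0.507.
seq1–seq3: 8/19 sites differ → p ≈ 0.421053, d = −0.75 ln(1 − 0.561404) = 0.618132 ≈ 0.618.
seq2–seq3: 5/19 sites differ → p ≈ 0.263158, d = −0.75 ln(1 − 0.350877) = 0.324100 ≈ 0.324.

d(seq1,seq2) = 0.507, d(seq1,seq3) = 0.618, d(seq2,seq3) = 0.324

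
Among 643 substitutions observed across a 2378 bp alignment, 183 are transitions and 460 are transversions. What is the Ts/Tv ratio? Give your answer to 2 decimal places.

R = 183/460 = 0.397826… ≈ 0.40 (to 2 d.p.).

0.40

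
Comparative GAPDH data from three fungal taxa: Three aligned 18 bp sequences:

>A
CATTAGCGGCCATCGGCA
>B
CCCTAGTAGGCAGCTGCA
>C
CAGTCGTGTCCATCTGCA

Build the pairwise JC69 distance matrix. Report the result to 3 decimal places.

d(A,B) = 0.548, d(A,C) = 0.347, d(B,C) = 0.548

A–B: 7/18 sites differ → p ≈ 0.388889, d = −0.75 ln(1 − 0.518519) = 0.548166 ≈ 0.548.
A–C: 5/18 sites differ → p ≈ 0.277778, d = −0.75 ln(1 − 0.370371) = 0.346968 ≈ 0.347.
B–C: 7/18 sites differ → p ≈ 0.388889, d = −0.75 ln(1 − 0.518519) = 0.548166 ≈ 0.548.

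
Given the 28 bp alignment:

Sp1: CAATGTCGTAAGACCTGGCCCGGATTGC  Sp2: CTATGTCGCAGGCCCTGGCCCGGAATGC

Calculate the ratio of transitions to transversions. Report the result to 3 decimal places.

Transitions are A↔G and C↔T; transversions are all other mismatches.
Transitions: 2. Transversions: 3.
R = 2/3 = 0.666666… ≈ 0.667 (to 3 d.p.).

0.667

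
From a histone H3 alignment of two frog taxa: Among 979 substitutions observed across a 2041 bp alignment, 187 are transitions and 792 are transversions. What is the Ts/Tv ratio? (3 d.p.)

R = 187/792 = 0.236111… ≈ 0.236 (to 3 d.p.).

0.236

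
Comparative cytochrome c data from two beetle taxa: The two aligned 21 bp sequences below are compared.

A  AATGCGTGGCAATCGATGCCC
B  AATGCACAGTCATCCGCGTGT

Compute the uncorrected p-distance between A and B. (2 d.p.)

0.52

The sequences differ at 11 of 21 positions.
p = 11/21 = 0.523809… ≈ 0.52 (to 2 d.p.).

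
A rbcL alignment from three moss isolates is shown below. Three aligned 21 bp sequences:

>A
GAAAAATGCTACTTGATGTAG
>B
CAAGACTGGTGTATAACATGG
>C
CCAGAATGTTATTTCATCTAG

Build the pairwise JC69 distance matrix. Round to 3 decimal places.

A–B: 11/21 sites differ → p ≈ 0.52381, d = −0.75 ln(1 − 0.698413) = 0.899023 ≈ 0.899.
A–C: 7/21 sites differ → p ≈ 0.333333, d = −0.75 ln(1 − 0.444444) = 0.440839 ≈ 0.441.
B–C: 9/21 sites differ → p ≈ 0.428571, d = −0.75 ln(1 − 0.571428) = 0.635472 ≈ 0.635.

d(A,B) = 0.899, d(A,C) = 0.441, d(B,C) = 0.635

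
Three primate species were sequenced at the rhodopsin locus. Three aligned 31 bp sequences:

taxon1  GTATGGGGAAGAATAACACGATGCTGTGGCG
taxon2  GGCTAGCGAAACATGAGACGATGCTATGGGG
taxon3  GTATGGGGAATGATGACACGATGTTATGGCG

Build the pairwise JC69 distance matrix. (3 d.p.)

d(taxon1,taxon2) = 0.422, d(taxon1,taxon3) = 0.182, d(taxon2,taxon3) = 0.367

taxon1–taxon2: 10/31 sites differ → p ≈ 0.322581, d = −0.75 ln(1 − 0.430108) = 0.421731 ≈ 0.422.
taxon1–taxon3: 5/31 sites differ → p ≈ 0.16129, d = −0.75 ln(1 − 0.215053) = 0.181604 ≈ 0.182.
taxon2–taxon3: 9/31 sites differ → p ≈ 0.290323, d = −0.75 ln(1 − 0.387097) = 0.367161 ≈ 0.367.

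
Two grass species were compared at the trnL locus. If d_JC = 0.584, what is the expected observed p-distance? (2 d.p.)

0.41

p = (3/4)(1 − e^(−4d/3)) = 0.75 × (1 − e^(-0.778667)) = 0.75 × (1 − 0.459017) = 0.405737.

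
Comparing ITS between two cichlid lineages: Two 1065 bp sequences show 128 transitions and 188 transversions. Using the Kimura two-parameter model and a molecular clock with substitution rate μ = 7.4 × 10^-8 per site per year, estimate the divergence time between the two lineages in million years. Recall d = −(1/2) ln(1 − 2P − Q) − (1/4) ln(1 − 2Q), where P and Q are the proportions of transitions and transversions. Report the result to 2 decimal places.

P = 128/1065 ≈ 0.120188 and Q = 188/1065 ≈ 0.176526.
Under the Kimura two-parameter model, d = −½ ln(1 − 2P − Q) − ¼ ln(1 − 2Q).
1 − 2P − Q = 0.583098, giving −½ ln(0.583098) = 0.269700.
1 − 2Q = 0.646948, giving −¼ ln(0.646948) = 0.108872.
d = 0.269700 + 0.108872 = 0.378572.
Under a molecular clock d = 2μt, so t = d/(2μ) = 0.378572 / (2 × 7.4 × 10^-8) = 2.56 million years.

2.56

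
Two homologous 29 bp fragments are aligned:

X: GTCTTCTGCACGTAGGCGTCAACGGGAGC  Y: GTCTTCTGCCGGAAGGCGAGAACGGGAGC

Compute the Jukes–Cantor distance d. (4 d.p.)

0.1959

The sequences differ at 5 of 29 sites (10, 11, 13, 19, 20), so p = 5/29 ≈ 0.172414.
d = −(3/4) ln(1 − 4p/3) = −0.75 ln(1 − 0.229885) = −0.75 ln(0.770115)
  = −0.75 × (-0.261215) = 0.195911 substitutions/site.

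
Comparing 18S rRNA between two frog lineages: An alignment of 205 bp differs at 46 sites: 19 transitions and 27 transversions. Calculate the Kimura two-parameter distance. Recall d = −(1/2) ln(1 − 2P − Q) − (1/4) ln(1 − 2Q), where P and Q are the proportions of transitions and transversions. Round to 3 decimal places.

0.267

P = 19/205 ≈ 0.092683 and Q = 27/205 ≈ 0.131707.
Under the Kimura two-parameter model, d = −½ ln(1 − 2P − Q) − ¼ ln(1 − 2Q).
1 − 2P − Q = 0.682927, giving −½ ln(0.682927) = 0.190684.
1 − 2Q = 0.736586, giving −¼ ln(0.736586) = 0.076432.
d = 0.190684 + 0.076432 = 0.267116.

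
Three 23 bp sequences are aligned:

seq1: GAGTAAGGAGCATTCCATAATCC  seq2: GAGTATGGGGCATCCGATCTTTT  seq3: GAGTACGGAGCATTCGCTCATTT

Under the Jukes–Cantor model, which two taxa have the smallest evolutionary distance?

seq2 and seq3

seq1–seq2: 8/23 differ, p = 0.348, d = 0.467.
seq1–seq3: 6/23 differ, p = 0.261, d = 0.321.
seq2–seq3: 5/23 differ, p = 0.217, d = 0.257.
The smallest distance is between seq2 and seq3.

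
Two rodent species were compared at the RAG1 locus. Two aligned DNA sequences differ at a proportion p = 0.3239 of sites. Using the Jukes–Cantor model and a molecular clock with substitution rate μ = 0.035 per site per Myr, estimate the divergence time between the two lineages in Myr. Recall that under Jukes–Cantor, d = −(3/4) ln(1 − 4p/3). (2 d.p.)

6.06

d = −(3/4) ln(1 − 4p/3) = −0.75 ln(1 − 0.431867) = −0.75 ln(0.568133)
  = −0.75 × (-0.565400) = 0.424050 substitutions/site.
Under a molecular clock d = 2μt, so t = d/(2μ) = 0.424050 / (2 × 0.035) = 6.06 Myr.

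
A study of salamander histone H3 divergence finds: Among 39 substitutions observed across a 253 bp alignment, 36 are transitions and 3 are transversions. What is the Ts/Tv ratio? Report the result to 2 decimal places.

12.00

R = 36/3 = 12.00.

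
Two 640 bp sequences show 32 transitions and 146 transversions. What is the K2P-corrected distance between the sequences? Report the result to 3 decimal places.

0.351

P = 32/640 = 0.05 and Q = 146/640 = 0.228125.
Under the Kimura two-parameter model, d = −½ ln(1 − 2P − Q) − ¼ ln(1 − 2Q).
1 − 2P − Q = 0.671875, giving −½ ln(0.671875) = 0.198841.
1 − 2Q = 0.54375, giving −¼ ln(0.54375) = 0.152316.
d = 0.198841 + 0.152316 = 0.351157.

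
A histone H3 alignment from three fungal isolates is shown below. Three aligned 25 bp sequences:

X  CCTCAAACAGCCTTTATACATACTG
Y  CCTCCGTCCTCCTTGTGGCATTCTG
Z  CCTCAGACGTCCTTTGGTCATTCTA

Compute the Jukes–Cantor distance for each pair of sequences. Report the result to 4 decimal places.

X–Y: 10/25 sites differ → p = 0.4, d = −0.75 ln(1 − 0.533333) = 0.571605 ≈ 0.5716.
X–Z: 8/25 sites differ → p = 0.32, d = −0.75 ln(1 − 0.426667) = 0.417216 ≈ 0.4172.
Y–Z: 7/25 sites differ → p = 0.28, d = −0.75 ln(1 − 0.373333) = 0.350505 ≈ 0.3505.

d(X,Y) = 0.5716, d(X,Z) = 0.4172, d(Y,Z) = 0.3505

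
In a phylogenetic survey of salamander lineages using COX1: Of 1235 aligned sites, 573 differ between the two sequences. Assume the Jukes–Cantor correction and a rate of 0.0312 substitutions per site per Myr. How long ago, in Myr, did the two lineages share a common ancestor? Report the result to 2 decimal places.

11.59

p = 573/1235 ≈ 0.463968.
d = −(3/4) ln(1 − 4p/3) = −0.75 ln(1 − 0.618624) = −0.75 ln(0.381376)
  = −0.75 × (-0.963970) = 0.722978 substitutions/site.
Under a molecular clock d = 2μt, so t = d/(2μ) = 0.722978 / (2 × 0.0312) = 11.59 Myr.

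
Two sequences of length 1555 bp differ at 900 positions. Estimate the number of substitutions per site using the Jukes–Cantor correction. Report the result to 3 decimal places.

p = 900/1555 ≈ 0.578778.
d = −(3/4) ln(1 − 4p/3) = −0.75 ln(1 − 0.771704) = −0.75 ln(0.228296)
  = −0.75 × (-1.477112) = 1.107834 substitutions/site.

1.108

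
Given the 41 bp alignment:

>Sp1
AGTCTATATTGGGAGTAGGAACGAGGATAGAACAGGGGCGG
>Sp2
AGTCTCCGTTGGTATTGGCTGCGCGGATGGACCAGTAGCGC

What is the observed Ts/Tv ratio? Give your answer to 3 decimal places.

Transitions are A↔G and C↔T; transversions are all other mismatches.
Transitions: 6. Transversions: 9.
R = 6/9 = 0.666666… ≈ 0.667 (to 3 d.p.).

0.667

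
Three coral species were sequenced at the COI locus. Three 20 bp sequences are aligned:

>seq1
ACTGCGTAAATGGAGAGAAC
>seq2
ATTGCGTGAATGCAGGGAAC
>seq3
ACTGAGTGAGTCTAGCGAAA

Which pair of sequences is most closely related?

seq1 and seq2

seq1–seq2: 4/20 differ, p = 0.200, d = 0.233.
seq1–seq3: 7/20 differ, p = 0.350, d = 0.471.
seq2–seq3: 7/20 differ, p = 0.350, d = 0.471.
The smallest distance is between seq1 and seq2.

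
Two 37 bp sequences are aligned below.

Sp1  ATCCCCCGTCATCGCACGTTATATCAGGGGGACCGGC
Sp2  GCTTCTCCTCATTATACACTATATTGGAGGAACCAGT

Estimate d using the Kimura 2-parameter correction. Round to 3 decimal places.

Of 37 sites, 16 differences are transitions and 1 are transversions, so P = 16/37 ≈ 0.432432 and Q = 1/37 ≈ 0.027027.
Under the Kimura two-parameter model, d = −½ ln(1 − 2P − Q) − ¼ ln(1 − 2Q).
1 − 2P − Q = 0.108109, giving −½ ln(0.108109) = 1.112308.
1 − 2Q = 0.945946, giving −¼ ln(0.945946) = 0.013892.
d = 1.112308 + 0.013892 = 1.126200.

1.126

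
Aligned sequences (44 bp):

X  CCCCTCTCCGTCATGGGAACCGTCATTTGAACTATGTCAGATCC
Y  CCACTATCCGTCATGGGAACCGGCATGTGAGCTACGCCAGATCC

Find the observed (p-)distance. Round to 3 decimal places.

0.159

The sequences differ at 7 of 44 positions (sites 3, 6, 23, 27, 31, 35, 37).
p = 7/44 = 0.159090… ≈ 0.159 (to 3 d.p.).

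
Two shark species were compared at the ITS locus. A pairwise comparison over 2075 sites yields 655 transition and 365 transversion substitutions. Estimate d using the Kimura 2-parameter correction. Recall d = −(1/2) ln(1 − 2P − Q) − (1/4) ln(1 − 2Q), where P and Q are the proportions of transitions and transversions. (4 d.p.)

P = 655/2075 ≈ 0.315663 and Q = 365/2075 ≈ 0.175904.
Under the Kimura two-parameter model, d = −½ ln(1 − 2P − Q) − ¼ ln(1 − 2Q).
1 − 2P − Q = 0.19277, giving −½ ln(0.19277) = 0.823129.
1 − 2Q = 0.648192, giving −¼ ln(0.648192) = 0.108392.
d = 0.823129 + 0.108392 = 0.931521.

0.9315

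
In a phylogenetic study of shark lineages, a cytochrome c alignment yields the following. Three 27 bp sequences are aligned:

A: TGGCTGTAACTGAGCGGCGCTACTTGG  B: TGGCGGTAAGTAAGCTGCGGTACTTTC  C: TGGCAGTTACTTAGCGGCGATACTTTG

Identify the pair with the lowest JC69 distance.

A and C

A–B: 7/27 differ, p = 0.259, d = 0.318.
A–C: 5/27 differ, p = 0.185, d = 0.213.
B–C: 7/27 differ, p = 0.259, d = 0.318.
The smallest distance is between A and C.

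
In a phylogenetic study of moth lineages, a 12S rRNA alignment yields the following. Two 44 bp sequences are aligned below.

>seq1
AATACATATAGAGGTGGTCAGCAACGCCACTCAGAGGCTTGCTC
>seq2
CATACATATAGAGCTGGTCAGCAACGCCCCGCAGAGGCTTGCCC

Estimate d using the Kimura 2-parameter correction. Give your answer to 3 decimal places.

Of 44 sites, 1 differences are transitions and 4 are transversions, so P = 1/44 ≈ 0.022727 and Q = 4/44 ≈ 0.090909.
Under the Kimura two-parameter model, d = −½ ln(1 − 2P − Q) − ¼ ln(1 − 2Q).
1 − 2P − Q = 0.863637, giving −½ ln(0.863637) = 0.073301.
1 − 2Q = 0.818182, giving −¼ ln(0.818182) = 0.050168.
d = 0.073301 + 0.050168 = 0.123469.

0.123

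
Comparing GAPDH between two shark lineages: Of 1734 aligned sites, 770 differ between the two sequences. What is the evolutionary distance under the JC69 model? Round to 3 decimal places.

0.673

p = 770/1734 ≈ 0.44406.
d = −(3/4) ln(1 − 4p/3) = −0.75 ln(1 − 0.59208) = −0.75 ln(0.40792)
  = −0.75 × (-0.896684) = 0.672513 substitutions/site.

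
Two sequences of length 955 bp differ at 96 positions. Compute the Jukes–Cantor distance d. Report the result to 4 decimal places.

p = 96/955 ≈ 0.100524.
d = −(3/4) ln(1 − 4p/3) = −0.75 ln(1 − 0.134032) = −0.75 ln(0.865968)
  = −0.75 × (-0.143907) = 0.107930 substitutions/site.

0.1079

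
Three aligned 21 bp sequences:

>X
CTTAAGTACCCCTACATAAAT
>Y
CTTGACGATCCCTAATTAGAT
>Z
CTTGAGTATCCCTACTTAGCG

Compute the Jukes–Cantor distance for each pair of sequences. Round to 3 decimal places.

d(X,Y) = 0.441, d(X,Z) = 0.360, d(Y,Z) = 0.286

X–Y: 7/21 sites differ → p ≈ 0.333333, d = −0.75 ln(1 − 0.444444) = 0.440839 ≈ 0.441.
X–Z: 6/21 sites differ → p ≈ 0.285714, d = −0.75 ln(1 − 0.380952) = 0.359679 ≈ 0.360.
Y–Z: 5/21 sites differ → p ≈ 0.238095, d = −0.75 ln(1 − 0.31746) = 0.286451 ≈ 0.286.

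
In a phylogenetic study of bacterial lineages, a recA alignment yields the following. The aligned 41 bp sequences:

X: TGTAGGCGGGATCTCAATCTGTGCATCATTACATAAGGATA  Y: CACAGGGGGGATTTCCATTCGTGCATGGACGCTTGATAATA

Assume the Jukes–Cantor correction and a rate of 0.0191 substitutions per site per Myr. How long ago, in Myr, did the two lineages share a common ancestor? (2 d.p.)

The sequences differ at 17 of 41 sites, so p = 17/41 ≈ 0.414634.
d = −(3/4) ln(1 − 4p/3) = −0.75 ln(1 − 0.552845) = −0.75 ln(0.447155)
  = −0.75 × (-0.804850) = 0.603638 substitutions/site.
Under a molecular clock d = 2μt, so t = d/(2μ) = 0.603638 / (2 × 0.0191) = 15.80 Myr.

15.80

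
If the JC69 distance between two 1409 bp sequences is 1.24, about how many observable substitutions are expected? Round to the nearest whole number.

854

Invert JC69: p = (3/4)(1 − e^(−4d/3)) = 0.75 × (1 − e^(-1.653333)) = 0.75 × (1 − 0.191411) = 0.606442.
Expected differing sites = pL ≈ 0.606442 × 1409 = 854.476778 ≈ 854.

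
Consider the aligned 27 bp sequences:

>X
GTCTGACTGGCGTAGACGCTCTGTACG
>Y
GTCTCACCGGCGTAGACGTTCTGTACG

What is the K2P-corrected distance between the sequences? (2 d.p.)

Of 27 sites, 2 differences are transitions and 1 are transversions, so P = 2/27 ≈ 0.074074 and Q = 1/27 ≈ 0.037037.
Under the Kimura two-parameter model, d = −½ ln(1 − 2P − Q) − ¼ ln(1 − 2Q).
1 − 2P − Q = 0.814815, giving −½ ln(0.814815) = 0.102397.
1 − 2Q = 0.925926, giving −¼ ln(0.925926) = 0.019240.
d = 0.102397 + 0.019240 = 0.121637.

0.12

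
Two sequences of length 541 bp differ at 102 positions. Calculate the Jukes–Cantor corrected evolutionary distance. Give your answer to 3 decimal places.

0.217

p = 102/541 ≈ 0.18854.
d = −(3/4) ln(1 − 4p/3) = −0.75 ln(1 − 0.251387) = −0.75 ln(0.748613)
  = −0.75 × (-0.289533) = 0.217150 substitutions/site.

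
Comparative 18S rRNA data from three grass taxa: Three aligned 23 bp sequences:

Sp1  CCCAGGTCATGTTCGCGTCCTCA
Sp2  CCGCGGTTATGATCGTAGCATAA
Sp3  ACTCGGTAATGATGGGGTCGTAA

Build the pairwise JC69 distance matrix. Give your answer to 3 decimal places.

Sp1–Sp2: 9/23 sites differ → p ≈ 0.391304, d = −0.75 ln(1 − 0.521739) = 0.553199 ≈ 0.553.
Sp1–Sp3: 9/23 sites differ → p ≈ 0.391304, d = −0.75 ln(1 − 0.521739) = 0.553199 ≈ 0.553.
Sp2–Sp3: 8/23 sites differ → p ≈ 0.347826, d = −0.75 ln(1 − 0.463768) = 0.467391 ≈ 0.467.

d(Sp1,Sp2) = 0.553, d(Sp1,Sp3) = 0.553, d(Sp2,Sp3) = 0.467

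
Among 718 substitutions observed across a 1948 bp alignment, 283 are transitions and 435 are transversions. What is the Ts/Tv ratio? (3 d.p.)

R = 283/435 = 0.650574… ≈ 0.651 (to 3 d.p.).

0.651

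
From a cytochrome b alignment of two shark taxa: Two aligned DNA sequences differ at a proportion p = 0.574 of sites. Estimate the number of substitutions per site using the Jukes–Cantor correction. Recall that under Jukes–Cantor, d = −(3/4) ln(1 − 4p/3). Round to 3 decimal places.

1.087

d = −(3/4) ln(1 − 4p/3) = −0.75 ln(1 − 0.765333) = −0.75 ln(0.234667)
  = −0.75 × (-1.449588) = 1.087191 substitutions/site.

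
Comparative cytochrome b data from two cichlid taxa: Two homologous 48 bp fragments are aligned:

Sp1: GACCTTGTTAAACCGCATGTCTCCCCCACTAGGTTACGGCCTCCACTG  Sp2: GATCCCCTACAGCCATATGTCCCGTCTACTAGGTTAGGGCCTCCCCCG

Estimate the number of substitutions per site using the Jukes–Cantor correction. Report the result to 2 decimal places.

The sequences differ at 16 of 48 sites, so p = 16/48 ≈ 0.333333.
d = −(3/4) ln(1 − 4p/3) = −0.75 ln(1 − 0.444444) = −0.75 ln(0.555556)
  = −0.75 × (-0.587786) = 0.440840 substitutions/site.

0.44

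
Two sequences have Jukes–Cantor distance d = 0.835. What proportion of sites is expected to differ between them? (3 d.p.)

p = (3/4)(1 − e^(−4d/3)) = 0.75 × (1 − e^(-1.113333)) = 0.75 × (1 − 0.328462) = 0.503654.

0.504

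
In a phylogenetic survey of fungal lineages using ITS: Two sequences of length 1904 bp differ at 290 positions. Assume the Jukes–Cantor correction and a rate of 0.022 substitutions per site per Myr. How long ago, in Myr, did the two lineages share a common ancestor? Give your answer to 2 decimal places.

3.87

p = 290/1904 ≈ 0.152311.
d = −(3/4) ln(1 − 4p/3) = −0.75 ln(1 − 0.203081) = −0.75 ln(0.796919)
  = −0.75 × (-0.227002) = 0.170252 substitutions/site.
Under a molecular clock d = 2μt, so t = d/(2μ) = 0.170252 / (2 × 0.022) = 3.87 Myr.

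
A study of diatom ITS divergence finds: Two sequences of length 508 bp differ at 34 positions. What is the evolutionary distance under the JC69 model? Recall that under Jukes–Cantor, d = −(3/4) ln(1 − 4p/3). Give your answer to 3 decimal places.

p = 34/508 ≈ 0.066929.
d = −(3/4) ln(1 − 4p/3) = −0.75 ln(1 − 0.089239) = −0.75 ln(0.910761)
  = −0.75 × (-0.093475) = 0.070106 substitutions/site.

0.070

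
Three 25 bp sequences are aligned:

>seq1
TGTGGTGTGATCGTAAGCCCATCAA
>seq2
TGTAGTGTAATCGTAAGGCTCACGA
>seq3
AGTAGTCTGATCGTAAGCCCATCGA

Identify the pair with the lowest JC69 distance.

seq1 and seq3

seq1–seq2: 7/25 differ, p = 0.280, d = 0.351.
seq1–seq3: 4/25 differ, p = 0.160, d = 0.180.
seq2–seq3: 7/25 differ, p = 0.280, d = 0.351.
The smallest distance is between seq1 and seq3.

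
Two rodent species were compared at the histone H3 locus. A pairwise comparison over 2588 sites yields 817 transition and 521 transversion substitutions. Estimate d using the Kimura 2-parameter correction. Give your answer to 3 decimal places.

1.023

P = 817/2588 ≈ 0.315688 and Q = 521/2588 ≈ 0.201314.
Under the Kimura two-parameter model, d = −½ ln(1 − 2P − Q) − ¼ ln(1 − 2Q).
1 − 2P − Q = 0.16731, giving −½ ln(0.16731) = 0.893953.
1 − 2Q = 0.597372, giving −¼ ln(0.597372) = 0.128804.
d = 0.893953 + 0.128804 = 1.022757.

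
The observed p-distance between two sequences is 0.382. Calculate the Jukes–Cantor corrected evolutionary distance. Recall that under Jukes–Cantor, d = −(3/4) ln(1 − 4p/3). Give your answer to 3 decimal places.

0.534

d = −(3/4) ln(1 − 4p/3) = −0.75 ln(1 − 0.509333) = −0.75 ln(0.490667)
  = −0.75 × (-0.711990) = 0.533993 substitutions/site.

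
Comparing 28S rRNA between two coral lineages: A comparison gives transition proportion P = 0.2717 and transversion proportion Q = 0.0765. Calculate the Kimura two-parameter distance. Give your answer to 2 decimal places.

0.53

Under the Kimura two-parameter model, d = −½ ln(1 − 2P − Q) − ¼ ln(1 − 2Q).
1 − 2P − Q = 0.3801, giving −½ ln(0.3801) = 0.483660.
1 − 2Q = 0.847, giving −¼ ln(0.847) = 0.041514.
d = 0.483660 + 0.041514 = 0.525174.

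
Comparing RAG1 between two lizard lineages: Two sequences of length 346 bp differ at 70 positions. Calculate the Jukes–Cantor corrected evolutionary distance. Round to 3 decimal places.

p = 70/346 ≈ 0.202312.
d = −(3/4) ln(1 − 4p/3) = −0.75 ln(1 − 0.269749) = −0.75 ln(0.730251)
  = −0.75 × (-0.314367) = 0.235775 substitutions/site.

0.236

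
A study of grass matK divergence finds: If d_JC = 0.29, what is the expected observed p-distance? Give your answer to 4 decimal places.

0.2405

p = (3/4)(1 − e^(−4d/3)) = 0.75 × (1 − e^(-0.386667)) = 0.75 × (1 − 0.679317) = 0.240512.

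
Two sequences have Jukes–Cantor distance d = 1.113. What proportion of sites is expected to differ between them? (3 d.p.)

0.580

p = (3/4)(1 − e^(−4d/3)) = 0.75 × (1 − e^(-1.484)) = 0.75 × (1 − 0.226729) = 0.579953.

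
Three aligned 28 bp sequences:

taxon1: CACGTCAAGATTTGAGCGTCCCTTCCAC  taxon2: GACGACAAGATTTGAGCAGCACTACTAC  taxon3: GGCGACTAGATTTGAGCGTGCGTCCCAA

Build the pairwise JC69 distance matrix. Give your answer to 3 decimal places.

d(taxon1,taxon2) = 0.304, d(taxon1,taxon3) = 0.360, d(taxon2,taxon3) = 0.485

taxon1–taxon2: 7/28 sites differ → p = 0.25, d = −0.75 ln(1 − 0.333333) = 0.304098 ≈ 0.304.
taxon1–taxon3: 8/28 sites differ → p ≈ 0.285714, d = −0.75 ln(1 − 0.380952) = 0.359679 ≈ 0.360.
taxon2–taxon3: 10/28 sites differ → p ≈ 0.357143, d = −0.75 ln(1 − 0.476191) = 0.484971 ≈ 0.485.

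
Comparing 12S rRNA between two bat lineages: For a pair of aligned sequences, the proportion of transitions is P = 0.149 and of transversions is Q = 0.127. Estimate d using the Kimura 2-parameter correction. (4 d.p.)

0.3500

Under the Kimura two-parameter model, d = −½ ln(1 − 2P − Q) − ¼ ln(1 − 2Q).
1 − 2P − Q = 0.575, giving −½ ln(0.575) = 0.276693.
1 − 2Q = 0.746, giving −¼ ln(0.746) = 0.073257.
d = 0.276693 + 0.073257 = 0.349950.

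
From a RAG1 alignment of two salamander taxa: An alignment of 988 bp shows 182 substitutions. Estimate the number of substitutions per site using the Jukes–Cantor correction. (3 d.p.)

0.211

p = 182/988 ≈ 0.184211.
d = −(3/4) ln(1 − 4p/3) = −0.75 ln(1 − 0.245615) = −0.75 ln(0.754385)
  = −0.75 × (-0.281852) = 0.211389 substitutions/site.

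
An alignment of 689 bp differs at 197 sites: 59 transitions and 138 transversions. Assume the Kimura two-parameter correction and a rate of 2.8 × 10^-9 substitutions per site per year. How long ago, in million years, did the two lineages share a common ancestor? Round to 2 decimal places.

64.32

P = 59/689 ≈ 0.085631 and Q = 138/689 ≈ 0.20029.
Under the Kimura two-parameter model, d = −½ ln(1 − 2P − Q) − ¼ ln(1 − 2Q).
1 − 2P − Q = 0.628448, giving −½ ln(0.628448) = 0.232251.
1 − 2Q = 0.59942, giving −¼ ln(0.59942) = 0.127948.
d = 0.232251 + 0.127948 = 0.360199.
Under a molecular clock d = 2μt, so t = d/(2μ) = 0.360199 / (2 × 2.8 × 10^-9) = 64.32 million years.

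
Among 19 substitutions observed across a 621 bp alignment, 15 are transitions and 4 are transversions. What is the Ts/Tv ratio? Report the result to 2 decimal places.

R = 15/4 = 3.75.

3.75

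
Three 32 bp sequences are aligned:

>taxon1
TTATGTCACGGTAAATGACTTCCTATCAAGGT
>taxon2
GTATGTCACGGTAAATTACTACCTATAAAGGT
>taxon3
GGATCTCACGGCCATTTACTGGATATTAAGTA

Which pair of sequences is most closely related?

taxon1–taxon2: 4/32 differ, p = 0.125, d = 0.137.
taxon1–taxon3: 13/32 differ, p = 0.406, d = 0.585.
taxon2–taxon3: 11/32 differ, p = 0.344, d = 0.460.
The smallest distance is between taxon1 and taxon2.

taxon1 and taxon2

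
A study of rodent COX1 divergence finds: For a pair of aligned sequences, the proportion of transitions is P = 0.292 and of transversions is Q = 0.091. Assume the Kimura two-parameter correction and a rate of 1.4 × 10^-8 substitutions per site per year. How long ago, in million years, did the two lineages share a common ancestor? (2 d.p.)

Under the Kimura two-parameter model, d = −½ ln(1 − 2P − Q) − ¼ ln(1 − 2Q).
1 − 2P − Q = 0.325, giving −½ ln(0.325) = 0.561965.
1 − 2Q = 0.818, giving −¼ ln(0.818) = 0.050223.
d = 0.561965 + 0.050223 = 0.612188.
Under a molecular clock d = 2μt, so t = d/(2μ) = 0.612188 / (2 × 1.4 × 10^-8) = 21.86 million years.

21.86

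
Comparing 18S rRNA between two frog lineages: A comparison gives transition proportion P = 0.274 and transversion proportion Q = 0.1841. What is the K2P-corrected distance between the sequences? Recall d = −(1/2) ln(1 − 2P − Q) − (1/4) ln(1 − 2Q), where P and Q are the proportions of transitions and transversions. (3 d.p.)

0.773

Under the Kimura two-parameter model, d = −½ ln(1 − 2P − Q) − ¼ ln(1 − 2Q).
1 − 2P − Q = 0.2679, giving −½ ln(0.2679) = 0.658571.
1 − 2Q = 0.6318, giving −¼ ln(0.6318) = 0.114796.
d = 0.658571 + 0.114796 = 0.773367.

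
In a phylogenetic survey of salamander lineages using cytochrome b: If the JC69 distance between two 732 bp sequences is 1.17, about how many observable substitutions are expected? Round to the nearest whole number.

Invert JC69: p = (3/4)(1 − e^(−4d/3)) = 0.75 × (1 − e^(-1.56)) = 0.75 × (1 − 0.210136) = 0.592398.
Expected differing sites = pL ≈ 0.592398 × 732 = 433.635336 ≈ 434.

434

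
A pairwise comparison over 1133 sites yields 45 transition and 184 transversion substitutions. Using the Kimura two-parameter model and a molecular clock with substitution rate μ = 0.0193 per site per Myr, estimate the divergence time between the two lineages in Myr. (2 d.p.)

P = 45/1133 ≈ 0.039718 and Q = 184/1133 ≈ 0.162401.
Under the Kimura two-parameter model, d = −½ ln(1 − 2P − Q) − ¼ ln(1 − 2Q).
1 − 2P − Q = 0.758163, giving −½ ln(0.758163) = 0.138428.
1 − 2Q = 0.675198, giving −¼ ln(0.675198) = 0.098187.
d = 0.138428 + 0.098187 = 0.236615.
Under a molecular clock d = 2μt, so t = d/(2μ) = 0.236615 / (2 × 0.0193) = 6.13 Myr.

6.13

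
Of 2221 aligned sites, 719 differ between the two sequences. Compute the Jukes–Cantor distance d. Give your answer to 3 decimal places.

p = 719/2221 ≈ 0.323728.
d = −(3/4) ln(1 − 4p/3) = −0.75 ln(1 − 0.431637) = −0.75 ln(0.568363)
  = −0.75 × (-0.564995) = 0.423746 substitutions/site.

0.424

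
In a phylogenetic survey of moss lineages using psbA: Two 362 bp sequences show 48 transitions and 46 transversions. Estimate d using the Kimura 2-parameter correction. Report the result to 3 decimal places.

0.322

P = 48/362 ≈ 0.132597 and Q = 46/362 ≈ 0.127072.
Under the Kimura two-parameter model, d = −½ ln(1 − 2P − Q) − ¼ ln(1 − 2Q).
1 − 2P − Q = 0.607734, giving −½ ln(0.607734) = 0.249009.
1 − 2Q = 0.745856, giving −¼ ln(0.745856) = 0.073306.
d = 0.249009 + 0.073306 = 0.322315.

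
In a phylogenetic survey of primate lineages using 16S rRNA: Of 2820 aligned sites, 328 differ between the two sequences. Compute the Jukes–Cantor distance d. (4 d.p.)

0.1264

p = 328/2820 ≈ 0.116312.
d = −(3/4) ln(1 − 4p/3) = −0.75 ln(1 − 0.155083) = −0.75 ln(0.844917)
  = −0.75 × (-0.168517) = 0.126388 substitutions/site.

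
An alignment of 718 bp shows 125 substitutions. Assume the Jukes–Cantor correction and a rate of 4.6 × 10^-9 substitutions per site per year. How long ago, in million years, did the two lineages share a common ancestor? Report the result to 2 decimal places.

p = 125/718 ≈ 0.174095.
d = −(3/4) ln(1 − 4p/3) = −0.75 ln(1 − 0.232127) = −0.75 ln(0.767873)
  = −0.75 × (-0.264131) = 0.198098 substitutions/site.
Under a molecular clock d = 2μt, so t = d/(2μ) = 0.198098 / (2 × 4.6 × 10^-9) = 21.53 million years.

21.53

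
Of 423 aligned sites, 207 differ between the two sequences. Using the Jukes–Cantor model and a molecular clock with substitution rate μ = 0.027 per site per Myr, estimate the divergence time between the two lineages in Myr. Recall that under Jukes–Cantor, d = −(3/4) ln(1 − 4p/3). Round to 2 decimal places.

14.68

p = 207/423 ≈ 0.489362.
d = −(3/4) ln(1 − 4p/3) = −0.75 ln(1 − 0.652483) = −0.75 ln(0.347517)
  = −0.75 × (-1.056942) = 0.792707 substitutions/site.
Under a molecular clock d = 2μt, so t = d/(2μ) = 0.792707 / (2 × 0.027) = 14.68 Myr.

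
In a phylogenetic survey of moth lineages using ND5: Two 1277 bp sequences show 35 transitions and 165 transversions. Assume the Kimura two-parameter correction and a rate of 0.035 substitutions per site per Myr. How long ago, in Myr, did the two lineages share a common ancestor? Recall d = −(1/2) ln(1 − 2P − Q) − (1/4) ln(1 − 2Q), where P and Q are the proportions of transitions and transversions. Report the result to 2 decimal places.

2.52

P = 35/1277 ≈ 0.027408 and Q = 165/1277 ≈ 0.129209.
Under the Kimura two-parameter model, d = −½ ln(1 − 2P − Q) − ¼ ln(1 − 2Q).
1 − 2P − Q = 0.815975, giving −½ ln(0.815975) = 0.101686.
1 − 2Q = 0.741582, giving −¼ ln(0.741582) = 0.074742.
d = 0.101686 + 0.074742 = 0.176428.
Under a molecular clock d = 2μt, so t = d/(2μ) = 0.176428 / (2 × 0.035) = 2.52 Myr.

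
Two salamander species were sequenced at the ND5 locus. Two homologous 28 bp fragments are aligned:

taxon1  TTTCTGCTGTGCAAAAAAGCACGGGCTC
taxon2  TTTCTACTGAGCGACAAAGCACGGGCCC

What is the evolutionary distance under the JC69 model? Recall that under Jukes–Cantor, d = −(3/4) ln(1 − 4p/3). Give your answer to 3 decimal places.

The sequences differ at 5 of 28 sites (6, 10, 13, 15, 27), so p = 5/28 ≈ 0.178571.
d = −(3/4) ln(1 − 4p/3) = −0.75 ln(1 − 0.238095) = −0.75 ln(0.761905)
  = −0.75 × (-0.271933) = 0.203950 substitutions/site.

0.204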